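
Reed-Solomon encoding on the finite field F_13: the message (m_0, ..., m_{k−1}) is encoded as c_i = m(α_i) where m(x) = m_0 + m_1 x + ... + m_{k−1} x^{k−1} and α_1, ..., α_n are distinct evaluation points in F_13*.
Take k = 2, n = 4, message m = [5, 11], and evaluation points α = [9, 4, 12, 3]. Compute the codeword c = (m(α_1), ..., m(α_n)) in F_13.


c = [0, 10, 7, 12]

Message polynomial: m(x) = 5 + 11·x (mod 13).
For each evaluation point α_i, compute m(α_i) mod 13:
  α_1 = 9: Horner steps 11 → 0, so m(9) = 0.
  α_2 = 4: Horner steps 11 → 10, so m(4) = 10.
  α_3 = 12: Horner steps 11 → 7, so m(12) = 7.
  α_4 = 3: Horner steps 11 → 12, so m(3) = 12.
Codeword c = [0, 10, 7, 12] ∈ F_13^4.


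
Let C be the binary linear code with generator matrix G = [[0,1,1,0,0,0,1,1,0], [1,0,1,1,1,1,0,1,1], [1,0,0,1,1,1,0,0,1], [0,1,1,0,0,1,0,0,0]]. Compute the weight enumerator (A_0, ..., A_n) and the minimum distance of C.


Weight distribution: A_0 = 1, A_2 = 2, A_3 = 4, A_4 = 1, A_5 = 1, A_6 = 4, A_7 = 2, A_9 = 1. Minimum distance d = 2.

Enumerate all 2^4 = 16 messages m ∈ F_2^4.
For each, compute codeword c = mG in F_2^9, then tally its weight.
  m = 0000 → c = 000000000, weight = 0.
  m = 1000 → c = 011000110, weight = 4.
  m = 0100 → c = 101111011, weight = 7.
  m = 1100 → c = 110111101, weight = 7.
  m = 0010 → c = 100111001, weight = 5.
  m = 1010 → c = 111111111, weight = 9.
  m = 0110 → c = 001000010, weight = 2.
  m = 1110 → c = 010000100, weight = 2.
  m = 0001 → c = 011001000, weight = 3.
  m = 1001 → c = 000001110, weight = 3.
  m = 0101 → c = 110110011, weight = 6.
  m = 1101 → c = 101110101, weight = 6.
  m = 0011 → c = 111110001, weight = 6.
  m = 1011 → c = 100110111, weight = 6.
  m = 0111 → c = 010001010, weight = 3.
  m = 1111 → c = 001001100, weight = 3.
Tally weights:
  weight 0: 1 codewords.
  weight 2: 2 codewords.
  weight 3: 4 codewords.
  weight 4: 1 codewords.
  weight 5: 1 codewords.
  weight 6: 4 codewords.
  weight 7: 2 codewords.
  weight 9: 1 codewords.
Minimum distance d = smallest w > 0 with A_w > 0 = 2.
Sanity: Σ A_w = 16 = 2^4 = 16 ✓.


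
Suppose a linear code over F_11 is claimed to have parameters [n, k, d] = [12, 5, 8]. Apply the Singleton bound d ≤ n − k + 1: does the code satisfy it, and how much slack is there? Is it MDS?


Singleton RHS = n − k + 1 = 8, slack = 0, bound satisfied, MDS.

Singleton bound: d ≤ n − k + 1.
Here n = 12, k = 5, so n − k + 1 = 8.
Given d = 8, check d ≤ 8: YES.
Slack = (n − k + 1) − d = 0.
The code is MDS (slack = 0).
Description: the claimed parameters are [12, 5, 8]_11; such a code would be MDS (meets Singleton bound).


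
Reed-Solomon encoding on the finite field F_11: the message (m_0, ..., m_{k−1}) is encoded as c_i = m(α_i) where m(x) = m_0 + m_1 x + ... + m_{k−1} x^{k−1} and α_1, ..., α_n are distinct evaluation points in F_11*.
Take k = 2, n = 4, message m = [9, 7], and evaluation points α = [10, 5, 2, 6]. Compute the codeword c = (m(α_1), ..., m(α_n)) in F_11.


c = [2, 0, 1, 7]

Message polynomial: m(x) = 9 + 7·x (mod 11).
For each evaluation point α_i, compute m(α_i) mod 11:
  α_1 = 10: Horner steps 7 → 2, so m(10) = 2.
  α_2 = 5: Horner steps 7 → 0, so m(5) = 0.
  α_3 = 2: Horner steps 7 → 1, so m(2) = 1.
  α_4 = 6: Horner steps 7 → 7, so m(6) = 7.
Codeword c = [2, 0, 1, 7] ∈ F_11^4.


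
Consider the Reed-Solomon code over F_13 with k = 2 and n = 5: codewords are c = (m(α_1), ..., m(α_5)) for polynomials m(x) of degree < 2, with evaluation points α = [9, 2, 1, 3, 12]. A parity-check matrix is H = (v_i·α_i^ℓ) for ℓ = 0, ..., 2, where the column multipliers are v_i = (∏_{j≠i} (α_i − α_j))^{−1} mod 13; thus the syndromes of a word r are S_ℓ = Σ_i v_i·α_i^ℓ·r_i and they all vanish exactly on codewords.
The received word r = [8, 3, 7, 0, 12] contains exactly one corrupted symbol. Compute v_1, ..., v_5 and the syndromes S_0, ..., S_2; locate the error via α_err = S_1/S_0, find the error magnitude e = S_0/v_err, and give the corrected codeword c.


S = (2, 2, 2), error at position 3, error magnitude e = 1, c = [8, 3, 6, 0, 12].

Step 1: column multipliers v_i = (∏_{j≠i}(α_i − α_j))^{−1} mod 13.
  i = 1 (α = 9): (9−2)(9−1)(9−3)(9−12) = 7·8·6·(−3) = −1008 ≡ 6, so v_1 = 6^{−1} = 11 (mod 13).
  i = 2 (α = 2): (2−9)(2−1)(2−3)(2−12) = (−7)·1·(−1)·(−10) = −70 ≡ 8, so v_2 = 8^{−1} = 5 (mod 13).
  i = 3 (α = 1): (1−9)(1−2)(1−3)(1−12) = (−8)·(−1)·(−2)·(−11) = 176 ≡ 7, so v_3 = 7^{−1} = 2 (mod 13).
  i = 4 (α = 3): (3−9)(3−2)(3−1)(3−12) = (−6)·1·2·(−9) = 108 ≡ 4, so v_4 = 4^{−1} = 10 (mod 13).
  i = 5 (α = 12): (12−9)(12−2)(12−1)(12−3) = 3·10·11·9 = 2970 ≡ 6, so v_5 = 6^{−1} = 11 (mod 13).
  v = [11, 5, 2, 10, 11].
Step 2: syndromes of r = [8, 3, 7, 0, 12] (all sums mod 13).
  S_0 = Σ v_i r_i = 11·8 + 5·3 + 2·7 + 10·0 + 11·12 = 249 ≡ 2.
  S_1 = Σ v_i α_i r_i = 11·9·8 + 5·2·3 + 2·1·7 + 10·3·0 + 11·12·12 = 2420 ≡ 2.
  α_i^2 mod 13 = [3, 4, 1, 9, 1].
  S_2 = Σ v_i α_i^2 r_i = 11·3·8 + 5·4·3 + 2·1·7 + 10·9·0 + 11·1·12 = 470 ≡ 2.
  S = (2, 2, 2) ≠ 0, so r is not a codeword (an error is present).
Step 3: locate the error. For a single error e at position i, S_ℓ = v_i·e·α_i^ℓ, so α_err = S_1/S_0.
  S_0^{−1} = 2^{−1} = 7 (mod 13), so α_err = 2·7 = 14 ≡ 1 = α_3. Error position i = 3.
  Consistency check: S_2/S_1 = 2·7 = 14 ≡ 1 = α_err ✓ (single-error assumption holds).
Step 4: error magnitude e = S_0/v_3 = S_0·∏_{j≠3}(α_3 − α_j) = 2·7 = 14 ≡ 1 (mod 13).
Step 5: correct position 3: c_3 = r_3 − e = 7 − 1 ≡ 6 (mod 13). Hence c = [8, 3, 6, 0, 12].
  Check: interpolating c through the α_i gives m(x) = 9 + 10·x (degree < 2) with m(α_i) = c_i for every i, so c is indeed a codeword.


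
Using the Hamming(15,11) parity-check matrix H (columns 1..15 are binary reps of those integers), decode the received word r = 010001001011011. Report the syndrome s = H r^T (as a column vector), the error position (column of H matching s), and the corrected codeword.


s = (1, 0, 1, 1)^T, error position = 11, corrected codeword c = 010001001001011

Compute s = H r^T mod 2 one row at a time:
  s_1 = 0 + 1 + 0 + 1 + 1 + 0 + 1 + 1 = 5 ≡ 1 (mod 2).
  s_2 = 0 + 0 + 1 + 0 + 1 + 0 + 1 + 1 = 4 ≡ 0 (mod 2).
  s_3 = 1 + 0 + 1 + 0 + 0 + 1 + 1 + 1 = 5 ≡ 1 (mod 2).
  s_4 = 0 + 0 + 0 + 0 + 1 + 1 + 0 + 1 = 3 ≡ 1 (mod 2).
s = (1, 0, 1, 1)^T — this equals column 11 of H (binary 1011), so error is at position 11.
Correct: flip bit 11 of r = 010001001011011 to get c = 010001001001011.


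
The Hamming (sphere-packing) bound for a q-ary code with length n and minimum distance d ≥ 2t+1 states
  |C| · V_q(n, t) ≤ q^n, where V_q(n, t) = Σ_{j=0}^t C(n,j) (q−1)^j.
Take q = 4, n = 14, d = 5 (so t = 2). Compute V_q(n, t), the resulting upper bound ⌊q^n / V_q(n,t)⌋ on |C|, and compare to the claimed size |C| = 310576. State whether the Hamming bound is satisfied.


V_q(n, t) = 862, q^n = 268435456, Hamming bound = 311410, |C| = 310576 ≤ bound (satisfied).

Step 1: Compute V_q(n, t) = Σ_{j=0}^2 C(n, j) (q−1)^j.
  j = 0: C(14,0)·(3)^0 = 1·1 = 1.
  j = 1: C(14,1)·(3)^1 = 14·3 = 42.
  j = 2: C(14,2)·(3)^2 = 91·9 = 819.
  V_q(n, t) = 1 + 42 + 819 = 862.
Step 2: q^n = 4^14 = 268435456.
Step 3: Hamming bound ⌊q^n / V_q(n,t)⌋ = ⌊268435456/862⌋ = 311410.
Step 4: Compare |C| = 310576 to 311410: satisfied.
The claimed |C| lies below the Hamming bound.


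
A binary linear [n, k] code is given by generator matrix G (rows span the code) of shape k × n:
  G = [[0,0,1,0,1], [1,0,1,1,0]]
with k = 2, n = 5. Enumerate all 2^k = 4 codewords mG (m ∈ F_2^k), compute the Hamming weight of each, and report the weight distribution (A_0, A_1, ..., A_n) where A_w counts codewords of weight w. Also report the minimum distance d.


Weight distribution: A_0 = 1, A_2 = 1, A_3 = 2. Minimum distance d = 2.

Enumerate all 2^2 = 4 messages m ∈ F_2^2.
For each, compute codeword c = mG in F_2^5, then tally its weight.
  m = 00 → c = 00000, weight = 0.
  m = 10 → c = 00101, weight = 2.
  m = 01 → c = 10110, weight = 3.
  m = 11 → c = 10011, weight = 3.
Tally weights:
  weight 0: 1 codewords.
  weight 2: 1 codewords.
  weight 3: 2 codewords.
Minimum distance d = smallest w > 0 with A_w > 0 = 2.
Sanity: Σ A_w = 4 = 2^2 = 4 ✓.


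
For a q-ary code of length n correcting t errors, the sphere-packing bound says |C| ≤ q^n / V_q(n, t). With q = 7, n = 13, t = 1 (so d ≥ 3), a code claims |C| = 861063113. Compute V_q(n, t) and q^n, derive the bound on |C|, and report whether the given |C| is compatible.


V_q(n, t) = 79, q^n = 96889010407, Hamming bound = 1226443169, |C| = 861063113 ≤ bound (satisfied).

Step 1: Compute V_q(n, t) = Σ_{j=0}^1 C(n, j) (q−1)^j.
  j = 0: C(13,0)·(6)^0 = 1·1 = 1.
  j = 1: C(13,1)·(6)^1 = 13·6 = 78.
  V_q(n, t) = 1 + 78 = 79.
Step 2: q^n = 7^13 = 96889010407.
Step 3: Hamming bound ⌊q^n / V_q(n,t)⌋ = ⌊96889010407/79⌋ = 1226443169.
Step 4: Compare |C| = 861063113 to 1226443169: satisfied.
The claimed |C| lies below the Hamming bound.


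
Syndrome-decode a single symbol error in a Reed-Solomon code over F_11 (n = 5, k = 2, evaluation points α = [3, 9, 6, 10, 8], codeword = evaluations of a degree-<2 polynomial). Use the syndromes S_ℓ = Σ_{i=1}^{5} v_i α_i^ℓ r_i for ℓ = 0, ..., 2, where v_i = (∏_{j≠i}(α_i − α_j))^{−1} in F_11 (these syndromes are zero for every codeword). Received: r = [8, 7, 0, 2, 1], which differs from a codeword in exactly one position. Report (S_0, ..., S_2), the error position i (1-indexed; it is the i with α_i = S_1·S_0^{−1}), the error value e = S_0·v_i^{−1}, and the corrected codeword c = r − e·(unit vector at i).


S = (5, 4, 1), error at position 1, error magnitude e = 4, c = [4, 7, 0, 2, 1].

Step 1: column multipliers v_i = (∏_{j≠i}(α_i − α_j))^{−1} mod 11.
  i = 1 (α = 3): (3−9)(3−6)(3−10)(3−8) = (−6)·(−3)·(−7)·(−5) = 630 ≡ 3, so v_1 = 3^{−1} = 4 (mod 11).
  i = 2 (α = 9): (9−3)(9−6)(9−10)(9−8) = 6·3·(−1)·1 = −18 ≡ 4, so v_2 = 4^{−1} = 3 (mod 11).
  i = 3 (α = 6): (6−3)(6−9)(6−10)(6−8) = 3·(−3)·(−4)·(−2) = −72 ≡ 5, so v_3 = 5^{−1} = 9 (mod 11).
  i = 4 (α = 10): (10−3)(10−9)(10−6)(10−8) = 7·1·4·2 = 56 ≡ 1, so v_4 = 1^{−1} = 1 (mod 11).
  i = 5 (α = 8): (8−3)(8−9)(8−6)(8−10) = 5·(−1)·2·(−2) = 20 ≡ 9, so v_5 = 9^{−1} = 5 (mod 11).
  v = [4, 3, 9, 1, 5].
Step 2: syndromes of r = [8, 7, 0, 2, 1] (all sums mod 11).
  S_0 = Σ v_i r_i = 4·8 + 3·7 + 9·0 + 1·2 + 5·1 = 60 ≡ 5.
  S_1 = Σ v_i α_i r_i = 4·3·8 + 3·9·7 + 9·6·0 + 1·10·2 + 5·8·1 = 345 ≡ 4.
  α_i^2 mod 11 = [9, 4, 3, 1, 9].
  S_2 = Σ v_i α_i^2 r_i = 4·9·8 + 3·4·7 + 9·3·0 + 1·1·2 + 5·9·1 = 419 ≡ 1.
  S = (5, 4, 1) ≠ 0, so r is not a codeword (an error is present).
Step 3: locate the error. For a single error e at position i, S_ℓ = v_i·e·α_i^ℓ, so α_err = S_1/S_0.
  S_0^{−1} = 5^{−1} = 9 (mod 11), so α_err = 4·9 = 36 ≡ 3 = α_1. Error position i = 1.
  Consistency check: S_2/S_1 = 1·3 = 3 ≡ 3 = α_err ✓ (single-error assumption holds).
Step 4: error magnitude e = S_0/v_1 = S_0·∏_{j≠1}(α_1 − α_j) = 5·3 = 15 ≡ 4 (mod 11).
Step 5: correct position 1: c_1 = r_1 − e = 8 − 4 ≡ 4 (mod 11). Hence c = [4, 7, 0, 2, 1].
  Check: interpolating c through the α_i gives m(x) = 8 + 6·x (degree < 2) with m(α_i) = c_i for every i, so c is indeed a codeword.


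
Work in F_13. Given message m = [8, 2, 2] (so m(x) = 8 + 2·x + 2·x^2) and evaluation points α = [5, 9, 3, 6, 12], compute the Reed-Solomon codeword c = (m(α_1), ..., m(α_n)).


c = [3, 6, 6, 1, 8]

Message polynomial: m(x) = 8 + 2·x + 2·x^2 (mod 13).
For each evaluation point α_i, compute m(α_i) mod 13:
  α_1 = 5: Horner steps 2 → 12 → 3, so m(5) = 3.
  α_2 = 9: Horner steps 2 → 7 → 6, so m(9) = 6.
  α_3 = 3: Horner steps 2 → 8 → 6, so m(3) = 6.
  α_4 = 6: Horner steps 2 → 1 → 1, so m(6) = 1.
  α_5 = 12: Horner steps 2 → 0 → 8, so m(12) = 8.
Codeword c = [3, 6, 6, 1, 8] ∈ F_13^5.


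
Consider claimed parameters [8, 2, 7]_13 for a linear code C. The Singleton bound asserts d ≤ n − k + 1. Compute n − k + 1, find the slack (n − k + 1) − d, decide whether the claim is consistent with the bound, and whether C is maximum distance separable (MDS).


Singleton RHS = n − k + 1 = 7, slack = 0, bound satisfied, MDS.

Singleton bound: d ≤ n − k + 1.
Here n = 8, k = 2, so n − k + 1 = 7.
Given d = 7, check d ≤ 7: YES.
Slack = (n − k + 1) − d = 0.
The code is MDS (slack = 0).
Description: the claimed parameters are [8, 2, 7]_13; such a code would be MDS (meets Singleton bound).


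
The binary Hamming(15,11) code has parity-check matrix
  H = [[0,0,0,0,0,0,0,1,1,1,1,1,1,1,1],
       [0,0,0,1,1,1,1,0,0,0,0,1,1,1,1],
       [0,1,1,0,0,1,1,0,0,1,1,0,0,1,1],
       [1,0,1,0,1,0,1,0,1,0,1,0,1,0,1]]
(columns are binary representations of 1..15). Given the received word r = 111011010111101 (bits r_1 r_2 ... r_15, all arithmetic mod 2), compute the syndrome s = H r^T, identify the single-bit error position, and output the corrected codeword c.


s = (0, 1, 0, 0)^T, error position = 4, corrected codeword c = 111111010111101

Compute s = H r^T mod 2 one row at a time:
  s_1 = 1 + 0 + 1 + 1 + 1 + 1 + 0 + 1 = 6 ≡ 0 (mod 2).
  s_2 = 0 + 1 + 1 + 0 + 1 + 1 + 0 + 1 = 5 ≡ 1 (mod 2).
  s_3 = 1 + 1 + 1 + 0 + 1 + 1 + 0 + 1 = 6 ≡ 0 (mod 2).
  s_4 = 1 + 1 + 1 + 0 + 0 + 1 + 1 + 1 = 6 ≡ 0 (mod 2).
s = (0, 1, 0, 0)^T — this equals column 4 of H (binary 0100), so error is at position 4.
Correct: flip bit 4 of r = 111011010111101 to get c = 111111010111101.


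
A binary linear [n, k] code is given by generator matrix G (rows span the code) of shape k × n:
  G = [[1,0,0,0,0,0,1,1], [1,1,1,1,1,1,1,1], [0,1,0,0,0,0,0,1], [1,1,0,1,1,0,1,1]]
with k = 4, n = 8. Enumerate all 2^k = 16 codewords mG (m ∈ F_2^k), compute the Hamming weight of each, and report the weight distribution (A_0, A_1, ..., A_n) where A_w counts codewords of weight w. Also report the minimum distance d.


Weight distribution: A_0 = 1, A_2 = 2, A_3 = 4, A_4 = 2, A_5 = 4, A_6 = 2, A_8 = 1. Minimum distance d = 2.

Enumerate all 2^4 = 16 messages m ∈ F_2^4.
For each, compute codeword c = mG in F_2^8, then tally its weight.
  m = 0000 → c = 00000000, weight = 0.
  m = 1000 → c = 10000011, weight = 3.
  m = 0100 → c = 11111111, weight = 8.
  m = 1100 → c = 01111100, weight = 5.
  m = 0010 → c = 01000001, weight = 2.
  m = 1010 → c = 11000010, weight = 3.
  m = 0110 → c = 10111110, weight = 6.
  m = 1110 → c = 00111101, weight = 5.
  m = 0001 → c = 11011011, weight = 6.
  m = 1001 → c = 01011000, weight = 3.
  m = 0101 → c = 00100100, weight = 2.
  m = 1101 → c = 10100111, weight = 5.
  m = 0011 → c = 10011010, weight = 4.
  m = 1011 → c = 00011001, weight = 3.
  m = 0111 → c = 01100101, weight = 4.
  m = 1111 → c = 11100110, weight = 5.
Tally weights:
  weight 0: 1 codewords.
  weight 2: 2 codewords.
  weight 3: 4 codewords.
  weight 4: 2 codewords.
  weight 5: 4 codewords.
  weight 6: 2 codewords.
  weight 8: 1 codewords.
Minimum distance d = smallest w > 0 with A_w > 0 = 2.
Sanity: Σ A_w = 16 = 2^4 = 16 ✓.


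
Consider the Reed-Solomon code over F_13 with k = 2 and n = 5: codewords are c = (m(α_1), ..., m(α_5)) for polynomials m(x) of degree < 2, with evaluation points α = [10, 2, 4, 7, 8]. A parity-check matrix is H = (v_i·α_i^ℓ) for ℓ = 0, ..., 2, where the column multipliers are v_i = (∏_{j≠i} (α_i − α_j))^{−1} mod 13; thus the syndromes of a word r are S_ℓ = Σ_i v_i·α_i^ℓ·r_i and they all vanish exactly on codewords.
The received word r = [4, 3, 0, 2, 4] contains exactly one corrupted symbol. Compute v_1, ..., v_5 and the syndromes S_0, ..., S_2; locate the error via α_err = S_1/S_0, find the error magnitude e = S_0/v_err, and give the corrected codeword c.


S = (9, 7, 4), error at position 5, error magnitude e = 10, c = [4, 3, 0, 2, 7].

Step 1: column multipliers v_i = (∏_{j≠i}(α_i − α_j))^{−1} mod 13.
  i = 1 (α = 10): (10−2)(10−4)(10−7)(10−8) = 8·6·3·2 = 288 ≡ 2, so v_1 = 2^{−1} = 7 (mod 13).
  i = 2 (α = 2): (2−10)(2−4)(2−7)(2−8) = (−8)·(−2)·(−5)·(−6) = 480 ≡ 12, so v_2 = 12^{−1} = 12 (mod 13).
  i = 3 (α = 4): (4−10)(4−2)(4−7)(4−8) = (−6)·2·(−3)·(−4) = −144 ≡ 12, so v_3 = 12^{−1} = 12 (mod 13).
  i = 4 (α = 7): (7−10)(7−2)(7−4)(7−8) = (−3)·5·3·(−1) = 45 ≡ 6, so v_4 = 6^{−1} = 11 (mod 13).
  i = 5 (α = 8): (8−10)(8−2)(8−4)(8−7) = (−2)·6·4·1 = −48 ≡ 4, so v_5 = 4^{−1} = 10 (mod 13).
  v = [7, 12, 12, 11, 10].
Step 2: syndromes of r = [4, 3, 0, 2, 4] (all sums mod 13).
  S_0 = Σ v_i r_i = 7·4 + 12·3 + 12·0 + 11·2 + 10·4 = 126 ≡ 9.
  S_1 = Σ v_i α_i r_i = 7·10·4 + 12·2·3 + 12·4·0 + 11·7·2 + 10·8·4 = 826 ≡ 7.
  α_i^2 mod 13 = [9, 4, 3, 10, 12].
  S_2 = Σ v_i α_i^2 r_i = 7·9·4 + 12·4·3 + 12·3·0 + 11·10·2 + 10·12·4 = 1096 ≡ 4.
  S = (9, 7, 4) ≠ 0, so r is not a codeword (an error is present).
Step 3: locate the error. For a single error e at position i, S_ℓ = v_i·e·α_i^ℓ, so α_err = S_1/S_0.
  S_0^{−1} = 9^{−1} = 3 (mod 13), so α_err = 7·3 = 21 ≡ 8 = α_5. Error position i = 5.
  Consistency check: S_2/S_1 = 4·2 = 8 ≡ 8 = α_err ✓ (single-error assumption holds).
Step 4: error magnitude e = S_0/v_5 = S_0·∏_{j≠5}(α_5 − α_j) = 9·4 = 36 ≡ 10 (mod 13).
Step 5: correct position 5: c_5 = r_5 − e = 4 − 10 ≡ 7 (mod 13). Hence c = [4, 3, 0, 2, 7].
  Check: interpolating c through the α_i gives m(x) = 6 + 5·x (degree < 2) with m(α_i) = c_i for every i, so c is indeed a codeword.


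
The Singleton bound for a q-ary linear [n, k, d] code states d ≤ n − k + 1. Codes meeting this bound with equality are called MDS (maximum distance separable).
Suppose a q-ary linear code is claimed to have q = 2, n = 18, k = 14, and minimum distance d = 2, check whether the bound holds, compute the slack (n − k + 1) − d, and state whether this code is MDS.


Singleton RHS = n − k + 1 = 5, slack = 3, bound satisfied, not MDS.

Singleton bound: d ≤ n − k + 1.
Here n = 18, k = 14, so n − k + 1 = 5.
Given d = 2, check d ≤ 5: YES.
Slack = (n − k + 1) − d = 3.
The code is NOT MDS (slack = 3 > 0).
Description: the claimed parameters are [18, 14, 2]_2; such a code would be non-MDS.


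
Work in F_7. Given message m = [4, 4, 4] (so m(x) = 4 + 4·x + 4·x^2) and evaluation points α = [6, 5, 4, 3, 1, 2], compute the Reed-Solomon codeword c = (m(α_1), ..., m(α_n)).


c = [4, 5, 0, 3, 5, 0]

Message polynomial: m(x) = 4 + 4·x + 4·x^2 (mod 7).
For each evaluation point α_i, compute m(α_i) mod 7:
  α_1 = 6: Horner steps 4 → 0 → 4, so m(6) = 4.
  α_2 = 5: Horner steps 4 → 3 → 5, so m(5) = 5.
  α_3 = 4: Horner steps 4 → 6 → 0, so m(4) = 0.
  α_4 = 3: Horner steps 4 → 2 → 3, so m(3) = 3.
  α_5 = 1: Horner steps 4 → 1 → 5, so m(1) = 5.
  α_6 = 2: Horner steps 4 → 5 → 0, so m(2) = 0.
Codeword c = [4, 5, 0, 3, 5, 0] ∈ F_7^6.


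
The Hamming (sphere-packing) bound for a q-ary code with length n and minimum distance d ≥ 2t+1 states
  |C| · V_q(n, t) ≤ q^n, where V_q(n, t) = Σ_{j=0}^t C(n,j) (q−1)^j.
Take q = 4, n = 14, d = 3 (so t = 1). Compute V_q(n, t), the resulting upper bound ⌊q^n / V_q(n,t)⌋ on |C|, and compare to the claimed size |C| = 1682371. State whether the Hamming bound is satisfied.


V_q(n, t) = 43, q^n = 268435456, Hamming bound = 6242685, |C| = 1682371 ≤ bound (satisfied).

Step 1: Compute V_q(n, t) = Σ_{j=0}^1 C(n, j) (q−1)^j.
  j = 0: C(14,0)·(3)^0 = 1·1 = 1.
  j = 1: C(14,1)·(3)^1 = 14·3 = 42.
  V_q(n, t) = 1 + 42 = 43.
Step 2: q^n = 4^14 = 268435456.
Step 3: Hamming bound ⌊q^n / V_q(n,t)⌋ = ⌊268435456/43⌋ = 6242685.
Step 4: Compare |C| = 1682371 to 6242685: satisfied.
The claimed |C| lies below the Hamming bound.


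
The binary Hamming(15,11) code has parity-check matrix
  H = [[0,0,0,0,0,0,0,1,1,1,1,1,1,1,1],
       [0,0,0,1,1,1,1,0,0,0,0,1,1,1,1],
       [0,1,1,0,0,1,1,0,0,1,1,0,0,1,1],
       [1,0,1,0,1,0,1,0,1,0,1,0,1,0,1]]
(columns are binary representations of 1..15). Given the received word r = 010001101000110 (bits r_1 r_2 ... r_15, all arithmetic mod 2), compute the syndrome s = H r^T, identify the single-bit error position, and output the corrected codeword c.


s = (1, 0, 0, 1)^T, error position = 9, corrected codeword c = 010001100000110

Compute s = H r^T mod 2 one row at a time:
  s_1 = 0 + 1 + 0 + 0 + 0 + 1 + 1 + 0 = 3 ≡ 1 (mod 2).
  s_2 = 0 + 0 + 1 + 1 + 0 + 1 + 1 + 0 = 4 ≡ 0 (mod 2).
  s_3 = 1 + 0 + 1 + 1 + 0 + 0 + 1 + 0 = 4 ≡ 0 (mod 2).
  s_4 = 0 + 0 + 0 + 1 + 1 + 0 + 1 + 0 = 3 ≡ 1 (mod 2).
s = (1, 0, 0, 1)^T — this equals column 9 of H (binary 1001), so error is at position 9.
Correct: flip bit 9 of r = 010001101000110 to get c = 010001100000110.


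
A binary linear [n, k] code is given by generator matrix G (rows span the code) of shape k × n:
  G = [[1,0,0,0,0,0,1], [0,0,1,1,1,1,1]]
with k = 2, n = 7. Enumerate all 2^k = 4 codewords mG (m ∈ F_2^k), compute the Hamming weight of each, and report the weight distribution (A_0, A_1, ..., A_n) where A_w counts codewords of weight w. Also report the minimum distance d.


Weight distribution: A_0 = 1, A_2 = 1, A_5 = 2. Minimum distance d = 2.

Enumerate all 2^2 = 4 messages m ∈ F_2^2.
For each, compute codeword c = mG in F_2^7, then tally its weight.
  m = 00 → c = 0000000, weight = 0.
  m = 10 → c = 1000001, weight = 2.
  m = 01 → c = 0011111, weight = 5.
  m = 11 → c = 1011110, weight = 5.
Tally weights:
  weight 0: 1 codewords.
  weight 2: 1 codewords.
  weight 5: 2 codewords.
Minimum distance d = smallest w > 0 with A_w > 0 = 2.
Sanity: Σ A_w = 4 = 2^2 = 4 ✓.


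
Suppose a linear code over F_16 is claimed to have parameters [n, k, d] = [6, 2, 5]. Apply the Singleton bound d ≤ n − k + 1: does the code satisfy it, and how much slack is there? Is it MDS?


Singleton RHS = n − k + 1 = 5, slack = 0, bound satisfied, MDS.

Singleton bound: d ≤ n − k + 1.
Here n = 6, k = 2, so n − k + 1 = 5.
Given d = 5, check d ≤ 5: YES.
Slack = (n − k + 1) − d = 0.
The code is MDS (slack = 0).
Description: the claimed parameters are [6, 2, 5]_16; such a code would be MDS (meets Singleton bound).


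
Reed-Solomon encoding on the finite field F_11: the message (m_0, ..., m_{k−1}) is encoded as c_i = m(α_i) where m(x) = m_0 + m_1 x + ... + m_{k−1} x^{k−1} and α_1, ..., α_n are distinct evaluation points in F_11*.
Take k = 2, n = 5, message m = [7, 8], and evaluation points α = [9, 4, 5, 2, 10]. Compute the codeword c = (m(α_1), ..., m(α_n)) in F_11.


c = [2, 6, 3, 1, 10]

Message polynomial: m(x) = 7 + 8·x (mod 11).
For each evaluation point α_i, compute m(α_i) mod 11:
  α_1 = 9: Horner steps 8 → 2, so m(9) = 2.
  α_2 = 4: Horner steps 8 → 6, so m(4) = 6.
  α_3 = 5: Horner steps 8 → 3, so m(5) = 3.
  α_4 = 2: Horner steps 8 → 1, so m(2) = 1.
  α_5 = 10: Horner steps 8 → 10, so m(10) = 10.
Codeword c = [2, 6, 3, 1, 10] ∈ F_11^5.


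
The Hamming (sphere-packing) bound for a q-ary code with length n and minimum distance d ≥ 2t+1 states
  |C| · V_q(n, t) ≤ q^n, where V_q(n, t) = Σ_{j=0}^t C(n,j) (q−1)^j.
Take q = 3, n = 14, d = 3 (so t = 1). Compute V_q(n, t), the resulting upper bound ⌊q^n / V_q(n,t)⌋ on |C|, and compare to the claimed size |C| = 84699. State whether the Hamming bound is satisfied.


V_q(n, t) = 29, q^n = 4782969, Hamming bound = 164929, |C| = 84699 ≤ bound (satisfied).

Step 1: Compute V_q(n, t) = Σ_{j=0}^1 C(n, j) (q−1)^j.
  j = 0: C(14,0)·(2)^0 = 1·1 = 1.
  j = 1: C(14,1)·(2)^1 = 14·2 = 28.
  V_q(n, t) = 1 + 28 = 29.
Step 2: q^n = 3^14 = 4782969.
Step 3: Hamming bound ⌊q^n / V_q(n,t)⌋ = ⌊4782969/29⌋ = 164929.
Step 4: Compare |C| = 84699 to 164929: satisfied.
The claimed |C| lies below the Hamming bound.


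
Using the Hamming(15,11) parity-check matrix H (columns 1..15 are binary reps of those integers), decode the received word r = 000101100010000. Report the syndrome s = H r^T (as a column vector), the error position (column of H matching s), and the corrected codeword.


s = (1, 1, 1, 0)^T, error position = 14, corrected codeword c = 000101100010010

Compute s = H r^T mod 2 one row at a time:
  s_1 = 0 + 0 + 0 + 1 + 0 + 0 + 0 + 0 = 1 ≡ 1 (mod 2).
  s_2 = 1 + 0 + 1 + 1 + 0 + 0 + 0 + 0 = 3 ≡ 1 (mod 2).
  s_3 = 0 + 0 + 1 + 1 + 0 + 1 + 0 + 0 = 3 ≡ 1 (mod 2).
  s_4 = 0 + 0 + 0 + 1 + 0 + 1 + 0 + 0 = 2 ≡ 0 (mod 2).
s = (1, 1, 1, 0)^T — this equals column 14 of H (binary 1110), so error is at position 14.
Correct: flip bit 14 of r = 000101100010000 to get c = 000101100010010.


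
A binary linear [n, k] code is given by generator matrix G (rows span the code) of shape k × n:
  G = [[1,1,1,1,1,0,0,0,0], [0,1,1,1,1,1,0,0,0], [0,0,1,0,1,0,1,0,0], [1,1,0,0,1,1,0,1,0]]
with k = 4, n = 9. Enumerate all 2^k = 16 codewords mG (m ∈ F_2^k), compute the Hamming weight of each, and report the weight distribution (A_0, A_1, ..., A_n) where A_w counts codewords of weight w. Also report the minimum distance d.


Weight distribution: A_0 = 1, A_2 = 1, A_3 = 2, A_4 = 5, A_5 = 6, A_6 = 1. Minimum distance d = 2.

Enumerate all 2^4 = 16 messages m ∈ F_2^4.
For each, compute codeword c = mG in F_2^9, then tally its weight.
  m = 0000 → c = 000000000, weight = 0.
  m = 1000 → c = 111110000, weight = 5.
  m = 0100 → c = 011111000, weight = 5.
  m = 1100 → c = 100001000, weight = 2.
  m = 0010 → c = 001010100, weight = 3.
  m = 1010 → c = 110100100, weight = 4.
  m = 0110 → c = 010101100, weight = 4.
  m = 1110 → c = 101011100, weight = 5.
  m = 0001 → c = 110011010, weight = 5.
  m = 1001 → c = 001101010, weight = 4.
  m = 0101 → c = 101100010, weight = 4.
  m = 1101 → c = 010010010, weight = 3.
  m = 0011 → c = 111001110, weight = 6.
  m = 1011 → c = 000111110, weight = 5.
  m = 0111 → c = 100110110, weight = 5.
  m = 1111 → c = 011000110, weight = 4.
Tally weights:
  weight 0: 1 codewords.
  weight 2: 1 codewords.
  weight 3: 2 codewords.
  weight 4: 5 codewords.
  weight 5: 6 codewords.
  weight 6: 1 codewords.
Minimum distance d = smallest w > 0 with A_w > 0 = 2.
Sanity: Σ A_w = 16 = 2^4 = 16 ✓.


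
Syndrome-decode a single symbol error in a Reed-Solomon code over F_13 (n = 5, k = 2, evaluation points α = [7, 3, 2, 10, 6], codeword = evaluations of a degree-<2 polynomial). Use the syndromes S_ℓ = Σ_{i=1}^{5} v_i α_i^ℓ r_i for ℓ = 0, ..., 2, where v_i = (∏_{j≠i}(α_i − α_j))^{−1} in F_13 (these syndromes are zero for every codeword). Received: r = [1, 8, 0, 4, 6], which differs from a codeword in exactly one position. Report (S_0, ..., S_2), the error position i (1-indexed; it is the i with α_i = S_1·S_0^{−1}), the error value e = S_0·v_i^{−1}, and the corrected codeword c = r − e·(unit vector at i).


S = (2, 7, 5), error at position 4, error magnitude e = 5, c = [1, 8, 0, 12, 6].

Step 1: column multipliers v_i = (∏_{j≠i}(α_i − α_j))^{−1} mod 13.
  i = 1 (α = 7): (7−3)(7−2)(7−10)(7−6) = 4·5·(−3)·1 = −60 ≡ 5, so v_1 = 5^{−1} = 8 (mod 13).
  i = 2 (α = 3): (3−7)(3−2)(3−10)(3−6) = (−4)·1·(−7)·(−3) = −84 ≡ 7, so v_2 = 7^{−1} = 2 (mod 13).
  i = 3 (α = 2): (2−7)(2−3)(2−10)(2−6) = (−5)·(−1)·(−8)·(−4) = 160 ≡ 4, so v_3 = 4^{−1} = 10 (mod 13).
  i = 4 (α = 10): (10−7)(10−3)(10−2)(10−6) = 3·7·8·4 = 672 ≡ 9, so v_4 = 9^{−1} = 3 (mod 13).
  i = 5 (α = 6): (6−7)(6−3)(6−2)(6−10) = (−1)·3·4·(−4) = 48 ≡ 9, so v_5 = 9^{−1} = 3 (mod 13).
  v = [8, 2, 10, 3, 3].
Step 2: syndromes of r = [1, 8, 0, 4, 6] (all sums mod 13).
  S_0 = Σ v_i r_i = 8·1 + 2·8 + 10·0 + 3·4 + 3·6 = 54 ≡ 2.
  S_1 = Σ v_i α_i r_i = 8·7·1 + 2·3·8 + 10·2·0 + 3·10·4 + 3·6·6 = 332 ≡ 7.
  α_i^2 mod 13 = [10, 9, 4, 9, 10].
  S_2 = Σ v_i α_i^2 r_i = 8·10·1 + 2·9·8 + 10·4·0 + 3·9·4 + 3·10·6 = 512 ≡ 5.
  S = (2, 7, 5) ≠ 0, so r is not a codeword (an error is present).
Step 3: locate the error. For a single error e at position i, S_ℓ = v_i·e·α_i^ℓ, so α_err = S_1/S_0.
  S_0^{−1} = 2^{−1} = 7 (mod 13), so α_err = 7·7 = 49 ≡ 10 = α_4. Error position i = 4.
  Consistency check: S_2/S_1 = 5·2 = 10 ≡ 10 = α_err ✓ (single-error assumption holds).
Step 4: error magnitude e = S_0/v_4 = S_0·∏_{j≠4}(α_4 − α_j) = 2·9 = 18 ≡ 5 (mod 13).
Step 5: correct position 4: c_4 = r_4 − e = 4 − 5 ≡ 12 (mod 13). Hence c = [1, 8, 0, 12, 6].
  Check: interpolating c through the α_i gives m(x) = 10 + 8·x (degree < 2) with m(α_i) = c_i for every i, so c is indeed a codeword.


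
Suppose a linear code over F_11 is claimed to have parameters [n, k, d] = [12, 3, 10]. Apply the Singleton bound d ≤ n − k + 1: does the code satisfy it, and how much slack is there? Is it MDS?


Singleton RHS = n − k + 1 = 10, slack = 0, bound satisfied, MDS.

Singleton bound: d ≤ n − k + 1.
Here n = 12, k = 3, so n − k + 1 = 10.
Given d = 10, check d ≤ 10: YES.
Slack = (n − k + 1) − d = 0.
The code is MDS (slack = 0).
Description: the claimed parameters are [12, 3, 10]_11; such a code would be MDS (meets Singleton bound).


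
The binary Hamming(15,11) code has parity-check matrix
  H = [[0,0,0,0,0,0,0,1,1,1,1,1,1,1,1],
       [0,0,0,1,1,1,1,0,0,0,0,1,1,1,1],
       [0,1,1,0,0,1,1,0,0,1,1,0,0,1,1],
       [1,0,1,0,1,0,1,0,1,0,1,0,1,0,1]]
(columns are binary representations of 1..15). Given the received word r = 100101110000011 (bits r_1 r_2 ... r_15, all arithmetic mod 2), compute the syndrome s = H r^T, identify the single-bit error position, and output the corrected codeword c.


s = (1, 1, 0, 1)^T, error position = 13, corrected codeword c = 100101110000111

Compute s = H r^T mod 2 one row at a time:
  s_1 = 1 + 0 + 0 + 0 + 0 + 0 + 1 + 1 = 3 ≡ 1 (mod 2).
  s_2 = 1 + 0 + 1 + 1 + 0 + 0 + 1 + 1 = 5 ≡ 1 (mod 2).
  s_3 = 0 + 0 + 1 + 1 + 0 + 0 + 1 + 1 = 4 ≡ 0 (mod 2).
  s_4 = 1 + 0 + 0 + 1 + 0 + 0 + 0 + 1 = 3 ≡ 1 (mod 2).
s = (1, 1, 0, 1)^T — this equals column 13 of H (binary 1101), so error is at position 13.
Correct: flip bit 13 of r = 100101110000011 to get c = 100101110000111.


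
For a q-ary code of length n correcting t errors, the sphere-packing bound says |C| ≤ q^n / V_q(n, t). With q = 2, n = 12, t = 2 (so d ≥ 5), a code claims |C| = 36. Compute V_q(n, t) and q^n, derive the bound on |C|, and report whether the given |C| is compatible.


V_q(n, t) = 79, q^n = 4096, Hamming bound = 51, |C| = 36 ≤ bound (satisfied).

Step 1: Compute V_q(n, t) = Σ_{j=0}^2 C(n, j) (q−1)^j.
  j = 0: C(12,0)·(1)^0 = 1·1 = 1.
  j = 1: C(12,1)·(1)^1 = 12·1 = 12.
  j = 2: C(12,2)·(1)^2 = 66·1 = 66.
  V_q(n, t) = 1 + 12 + 66 = 79.
Step 2: q^n = 2^12 = 4096.
Step 3: Hamming bound ⌊q^n / V_q(n,t)⌋ = ⌊4096/79⌋ = 51.
Step 4: Compare |C| = 36 to 51: satisfied.
The claimed |C| lies below the Hamming bound.


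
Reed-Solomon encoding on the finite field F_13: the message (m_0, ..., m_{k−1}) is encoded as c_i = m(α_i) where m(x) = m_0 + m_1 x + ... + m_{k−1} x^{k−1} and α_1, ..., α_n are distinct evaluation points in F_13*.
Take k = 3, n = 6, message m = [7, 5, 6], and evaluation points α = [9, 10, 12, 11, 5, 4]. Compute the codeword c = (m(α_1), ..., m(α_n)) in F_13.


c = [5, 7, 8, 8, 0, 6]

Message polynomial: m(x) = 7 + 5·x + 6·x^2 (mod 13).
For each evaluation point α_i, compute m(α_i) mod 13:
  α_1 = 9: Horner steps 6 → 7 → 5, so m(9) = 5.
  α_2 = 10: Horner steps 6 → 0 → 7, so m(10) = 7.
  α_3 = 12: Horner steps 6 → 12 → 8, so m(12) = 8.
  α_4 = 11: Horner steps 6 → 6 → 8, so m(11) = 8.
  α_5 = 5: Horner steps 6 → 9 → 0, so m(5) = 0.
  α_6 = 4: Horner steps 6 → 3 → 6, so m(4) = 6.
Codeword c = [5, 7, 8, 8, 0, 6] ∈ F_13^6.


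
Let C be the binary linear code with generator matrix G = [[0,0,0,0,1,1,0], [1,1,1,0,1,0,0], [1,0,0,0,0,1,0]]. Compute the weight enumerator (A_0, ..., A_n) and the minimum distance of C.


Weight distribution: A_0 = 1, A_2 = 4, A_4 = 3. Minimum distance d = 2.

Enumerate all 2^3 = 8 messages m ∈ F_2^3.
For each, compute codeword c = mG in F_2^7, then tally its weight.
  m = 000 → c = 0000000, weight = 0.
  m = 100 → c = 0000110, weight = 2.
  m = 010 → c = 1110100, weight = 4.
  m = 110 → c = 1110010, weight = 4.
  m = 001 → c = 1000010, weight = 2.
  m = 101 → c = 1000100, weight = 2.
  m = 011 → c = 0110110, weight = 4.
  m = 111 → c = 0110000, weight = 2.
Tally weights:
  weight 0: 1 codewords.
  weight 2: 4 codewords.
  weight 4: 3 codewords.
Minimum distance d = smallest w > 0 with A_w > 0 = 2.
Sanity: Σ A_w = 8 = 2^3 = 8 ✓.


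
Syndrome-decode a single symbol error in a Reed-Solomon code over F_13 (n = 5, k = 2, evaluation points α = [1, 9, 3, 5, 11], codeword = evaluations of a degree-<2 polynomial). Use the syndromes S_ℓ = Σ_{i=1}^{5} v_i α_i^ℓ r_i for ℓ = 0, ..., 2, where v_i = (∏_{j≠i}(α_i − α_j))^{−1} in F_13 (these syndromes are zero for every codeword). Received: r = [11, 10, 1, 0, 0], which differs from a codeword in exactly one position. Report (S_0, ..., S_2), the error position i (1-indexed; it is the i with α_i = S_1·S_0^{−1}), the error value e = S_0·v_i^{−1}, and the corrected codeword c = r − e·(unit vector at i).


S = (10, 11, 3), error at position 4, error magnitude e = 9, c = [11, 10, 1, 4, 0].

Step 1: column multipliers v_i = (∏_{j≠i}(α_i − α_j))^{−1} mod 13.
  i = 1 (α = 1): (1−9)(1−3)(1−5)(1−11) = (−8)·(−2)·(−4)·(−10) = 640 ≡ 3, so v_1 = 3^{−1} = 9 (mod 13).
  i = 2 (α = 9): (9−1)(9−3)(9−5)(9−11) = 8·6·4·(−2) = −384 ≡ 6, so v_2 = 6^{−1} = 11 (mod 13).
  i = 3 (α = 3): (3−1)(3−9)(3−5)(3−11) = 2·(−6)·(−2)·(−8) = −192 ≡ 3, so v_3 = 3^{−1} = 9 (mod 13).
  i = 4 (α = 5): (5−1)(5−9)(5−3)(5−11) = 4·(−4)·2·(−6) = 192 ≡ 10, so v_4 = 10^{−1} = 4 (mod 13).
  i = 5 (α = 11): (11−1)(11−9)(11−3)(11−5) = 10·2·8·6 = 960 ≡ 11, so v_5 = 11^{−1} = 6 (mod 13).
  v = [9, 11, 9, 4, 6].
Step 2: syndromes of r = [11, 10, 1, 0, 0] (all sums mod 13).
  S_0 = Σ v_i r_i = 9·11 + 11·10 + 9·1 + 4·0 + 6·0 = 218 ≡ 10.
  S_1 = Σ v_i α_i r_i = 9·1·11 + 11·9·10 + 9·3·1 + 4·5·0 + 6·11·0 = 1116 ≡ 11.
  α_i^2 mod 13 = [1, 3, 9, 12, 4].
  S_2 = Σ v_i α_i^2 r_i = 9·1·11 + 11·3·10 + 9·9·1 + 4·12·0 + 6·4·0 = 510 ≡ 3.
  S = (10, 11, 3) ≠ 0, so r is not a codeword (an error is present).
Step 3: locate the error. For a single error e at position i, S_ℓ = v_i·e·α_i^ℓ, so α_err = S_1/S_0.
  S_0^{−1} = 10^{−1} = 4 (mod 13), so α_err = 11·4 = 44 ≡ 5 = α_4. Error position i = 4.
  Consistency check: S_2/S_1 = 3·6 = 18 ≡ 5 = α_err ✓ (single-error assumption holds).
Step 4: error magnitude e = S_0/v_4 = S_0·∏_{j≠4}(α_4 − α_j) = 10·10 = 100 ≡ 9 (mod 13).
Step 5: correct position 4: c_4 = r_4 − e = 0 − 9 ≡ 4 (mod 13). Hence c = [11, 10, 1, 4, 0].
  Check: interpolating c through the α_i gives m(x) = 3 + 8·x (degree < 2) with m(α_i) = c_i for every i, so c is indeed a codeword.


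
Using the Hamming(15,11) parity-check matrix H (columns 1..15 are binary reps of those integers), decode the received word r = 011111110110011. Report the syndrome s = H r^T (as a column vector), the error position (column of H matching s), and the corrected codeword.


s = (1, 0, 0, 1)^T, error position = 9, corrected codeword c = 011111111110011

Compute s = H r^T mod 2 one row at a time:
  s_1 = 1 + 0 + 1 + 1 + 0 + 0 + 1 + 1 = 5 ≡ 1 (mod 2).
  s_2 = 1 + 1 + 1 + 1 + 0 + 0 + 1 + 1 = 6 ≡ 0 (mod 2).
  s_3 = 1 + 1 + 1 + 1 + 1 + 1 + 1 + 1 = 8 ≡ 0 (mod 2).
  s_4 = 0 + 1 + 1 + 1 + 0 + 1 + 0 + 1 = 5 ≡ 1 (mod 2).
s = (1, 0, 0, 1)^T — this equals column 9 of H (binary 1001), so error is at position 9.
Correct: flip bit 9 of r = 011111110110011 to get c = 011111111110011.


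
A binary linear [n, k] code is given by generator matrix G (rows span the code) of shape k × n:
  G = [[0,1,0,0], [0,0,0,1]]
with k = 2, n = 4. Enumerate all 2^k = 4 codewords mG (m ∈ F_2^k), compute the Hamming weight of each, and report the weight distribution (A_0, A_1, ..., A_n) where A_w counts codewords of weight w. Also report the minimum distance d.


Weight distribution: A_0 = 1, A_1 = 2, A_2 = 1. Minimum distance d = 1.

Enumerate all 2^2 = 4 messages m ∈ F_2^2.
For each, compute codeword c = mG in F_2^4, then tally its weight.
  m = 00 → c = 0000, weight = 0.
  m = 10 → c = 0100, weight = 1.
  m = 01 → c = 0001, weight = 1.
  m = 11 → c = 0101, weight = 2.
Tally weights:
  weight 0: 1 codewords.
  weight 1: 2 codewords.
  weight 2: 1 codewords.
Minimum distance d = smallest w > 0 with A_w > 0 = 1.
Sanity: Σ A_w = 4 = 2^2 = 4 ✓.


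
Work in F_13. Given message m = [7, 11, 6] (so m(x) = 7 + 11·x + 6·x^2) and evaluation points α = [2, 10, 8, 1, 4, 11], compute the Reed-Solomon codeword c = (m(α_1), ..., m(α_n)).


c = [1, 2, 11, 11, 4, 9]

Message polynomial: m(x) = 7 + 11·x + 6·x^2 (mod 13).
For each evaluation point α_i, compute m(α_i) mod 13:
  α_1 = 2: Horner steps 6 → 10 → 1, so m(2) = 1.
  α_2 = 10: Horner steps 6 → 6 → 2, so m(10) = 2.
  α_3 = 8: Horner steps 6 → 7 → 11, so m(8) = 11.
  α_4 = 1: Horner steps 6 → 4 → 11, so m(1) = 11.
  α_5 = 4: Horner steps 6 → 9 → 4, so m(4) = 4.
  α_6 = 11: Horner steps 6 → 12 → 9, so m(11) = 9.
Codeword c = [1, 2, 11, 11, 4, 9] ∈ F_13^6.


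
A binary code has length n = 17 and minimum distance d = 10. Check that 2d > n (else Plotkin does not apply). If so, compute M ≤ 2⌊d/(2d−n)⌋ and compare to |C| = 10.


Plotkin bound M ≤ 6; given |C| = 10 > bound (violated).

Check applicability: 2d = 20, n = 17.
2d − n = 3 > 0, so Plotkin applies.
Compute d/(2d−n) = 10/3 ≈ 3.3333.
⌊d/(2d−n)⌋ = 3.
Plotkin bound: M ≤ 2·3 = 6.
Given |C| = 10, check: VIOLATED.
This |C| is above the Plotkin bound, so no binary code with n = 17, d = 10 and 10 codewords exists.


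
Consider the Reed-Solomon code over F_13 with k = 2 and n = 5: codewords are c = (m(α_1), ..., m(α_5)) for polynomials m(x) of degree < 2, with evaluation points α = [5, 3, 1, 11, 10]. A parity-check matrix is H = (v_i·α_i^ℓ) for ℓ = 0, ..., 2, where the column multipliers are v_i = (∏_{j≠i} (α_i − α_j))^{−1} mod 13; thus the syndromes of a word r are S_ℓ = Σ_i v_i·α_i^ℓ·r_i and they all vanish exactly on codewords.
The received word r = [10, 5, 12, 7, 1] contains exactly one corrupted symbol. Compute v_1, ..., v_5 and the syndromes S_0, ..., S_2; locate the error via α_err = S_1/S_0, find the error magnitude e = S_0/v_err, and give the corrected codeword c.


S = (2, 6, 5), error at position 2, error magnitude e = 7, c = [10, 11, 12, 7, 1].

Step 1: column multipliers v_i = (∏_{j≠i}(α_i − α_j))^{−1} mod 13.
  i = 1 (α = 5): (5−3)(5−1)(5−11)(5−10) = 2·4·(−6)·(−5) = 240 ≡ 6, so v_1 = 6^{−1} = 11 (mod 13).
  i = 2 (α = 3): (3−5)(3−1)(3−11)(3−10) = (−2)·2·(−8)·(−7) = −224 ≡ 10, so v_2 = 10^{−1} = 4 (mod 13).
  i = 3 (α = 1): (1−5)(1−3)(1−11)(1−10) = (−4)·(−2)·(−10)·(−9) = 720 ≡ 5, so v_3 = 5^{−1} = 8 (mod 13).
  i = 4 (α = 11): (11−5)(11−3)(11−1)(11−10) = 6·8·10·1 = 480 ≡ 12, so v_4 = 12^{−1} = 12 (mod 13).
  i = 5 (α = 10): (10−5)(10−3)(10−1)(10−11) = 5·7·9·(−1) = −315 ≡ 10, so v_5 = 10^{−1} = 4 (mod 13).
  v = [11, 4, 8, 12, 4].
Step 2: syndromes of r = [10, 5, 12, 7, 1] (all sums mod 13).
  S_0 = Σ v_i r_i = 11·10 + 4·5 + 8·12 + 12·7 + 4·1 = 314 ≡ 2.
  S_1 = Σ v_i α_i r_i = 11·5·10 + 4·3·5 + 8·1·12 + 12·11·7 + 4·10·1 = 1670 ≡ 6.
  α_i^2 mod 13 = [12, 9, 1, 4, 9].
  S_2 = Σ v_i α_i^2 r_i = 11·12·10 + 4·9·5 + 8·1·12 + 12·4·7 + 4·9·1 = 1968 ≡ 5.
  S = (2, 6, 5) ≠ 0, so r is not a codeword (an error is present).
Step 3: locate the error. For a single error e at position i, S_ℓ = v_i·e·α_i^ℓ, so α_err = S_1/S_0.
  S_0^{−1} = 2^{−1} = 7 (mod 13), so α_err = 6·7 = 42 ≡ 3 = α_2. Error position i = 2.
  Consistency check: S_2/S_1 = 5·11 = 55 ≡ 3 = α_err ✓ (single-error assumption holds).
Step 4: error magnitude e = S_0/v_2 = S_0·∏_{j≠2}(α_2 − α_j) = 2·10 = 20 ≡ 7 (mod 13).
Step 5: correct position 2: c_2 = r_2 − e = 5 − 7 ≡ 11 (mod 13). Hence c = [10, 11, 12, 7, 1].
  Check: interpolating c through the α_i gives m(x) = 6 + 6·x (degree < 2) with m(α_i) = c_i for every i, so c is indeed a codeword.
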